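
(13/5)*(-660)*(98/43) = -168168/43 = -3910.88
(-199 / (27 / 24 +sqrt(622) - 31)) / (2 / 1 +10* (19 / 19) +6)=32* sqrt(622) / 783 +956 / 783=2.24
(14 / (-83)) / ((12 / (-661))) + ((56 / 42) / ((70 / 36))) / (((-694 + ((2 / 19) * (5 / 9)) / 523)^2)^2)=150202222954052107155175146693217307 / 16166135083443732726591146217802080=9.29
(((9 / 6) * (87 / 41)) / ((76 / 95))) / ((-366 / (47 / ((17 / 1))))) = -20445 / 680272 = -0.03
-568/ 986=-284/ 493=-0.58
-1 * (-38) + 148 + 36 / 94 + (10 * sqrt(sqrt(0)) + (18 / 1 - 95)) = 5141 / 47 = 109.38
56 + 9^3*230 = 167726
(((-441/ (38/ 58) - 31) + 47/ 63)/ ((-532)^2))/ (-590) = 841921/ 199880039520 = 0.00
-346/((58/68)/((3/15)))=-81.13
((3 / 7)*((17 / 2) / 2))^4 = 6765201 / 614656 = 11.01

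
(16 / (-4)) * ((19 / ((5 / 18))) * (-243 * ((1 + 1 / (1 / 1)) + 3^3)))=9640296 / 5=1928059.20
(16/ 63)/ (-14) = -8/ 441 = -0.02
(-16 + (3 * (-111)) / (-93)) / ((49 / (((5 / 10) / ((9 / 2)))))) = -0.03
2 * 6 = 12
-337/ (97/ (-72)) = 24264/ 97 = 250.14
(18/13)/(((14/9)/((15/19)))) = 1215/1729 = 0.70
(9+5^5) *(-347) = -1087498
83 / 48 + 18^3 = 280019 / 48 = 5833.73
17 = 17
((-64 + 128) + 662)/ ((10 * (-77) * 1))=-0.94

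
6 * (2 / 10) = 1.20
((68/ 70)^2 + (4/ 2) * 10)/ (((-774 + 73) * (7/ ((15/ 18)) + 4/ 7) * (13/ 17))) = -0.00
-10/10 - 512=-513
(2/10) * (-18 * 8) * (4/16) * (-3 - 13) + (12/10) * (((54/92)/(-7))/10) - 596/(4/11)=-12266671/8050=-1523.81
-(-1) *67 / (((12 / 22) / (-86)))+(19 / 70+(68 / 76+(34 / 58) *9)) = -1221576463 / 115710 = -10557.22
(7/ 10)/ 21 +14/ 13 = 433/ 390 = 1.11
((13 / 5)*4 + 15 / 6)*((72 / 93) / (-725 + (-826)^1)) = -516 / 80135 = -0.01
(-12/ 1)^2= 144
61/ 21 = 2.90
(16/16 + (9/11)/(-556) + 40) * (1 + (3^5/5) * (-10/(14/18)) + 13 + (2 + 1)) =-152418355/6116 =-24921.25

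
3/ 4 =0.75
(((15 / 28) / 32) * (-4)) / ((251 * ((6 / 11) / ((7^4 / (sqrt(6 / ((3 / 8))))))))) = -18865 / 64256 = -0.29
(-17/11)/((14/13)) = -221/154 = -1.44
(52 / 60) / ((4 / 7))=91 / 60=1.52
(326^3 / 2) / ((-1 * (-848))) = 4330747 / 212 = 20428.05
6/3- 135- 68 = -201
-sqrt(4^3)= -8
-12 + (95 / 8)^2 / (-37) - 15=-72961 / 2368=-30.81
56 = 56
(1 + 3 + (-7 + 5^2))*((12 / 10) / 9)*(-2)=-88 / 15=-5.87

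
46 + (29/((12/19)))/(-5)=2209/60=36.82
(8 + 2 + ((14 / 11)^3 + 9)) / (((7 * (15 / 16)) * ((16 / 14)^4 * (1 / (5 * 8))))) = 9615319 / 127776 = 75.25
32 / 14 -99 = -677 / 7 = -96.71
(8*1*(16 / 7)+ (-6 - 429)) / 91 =-2917 / 637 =-4.58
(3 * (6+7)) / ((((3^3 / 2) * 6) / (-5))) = -65 / 27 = -2.41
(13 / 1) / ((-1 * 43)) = -13 / 43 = -0.30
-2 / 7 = -0.29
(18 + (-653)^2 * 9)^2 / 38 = 14727933614601 / 38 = 387577200384.24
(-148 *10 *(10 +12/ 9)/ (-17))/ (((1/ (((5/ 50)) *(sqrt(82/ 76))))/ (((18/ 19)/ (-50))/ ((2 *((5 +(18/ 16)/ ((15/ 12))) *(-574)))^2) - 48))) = -12900398193199 *sqrt(1558)/ 103508262529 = -4919.40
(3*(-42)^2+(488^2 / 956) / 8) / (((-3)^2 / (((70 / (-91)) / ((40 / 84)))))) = -8905610 / 9321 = -955.44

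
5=5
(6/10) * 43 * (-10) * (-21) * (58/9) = 34916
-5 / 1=-5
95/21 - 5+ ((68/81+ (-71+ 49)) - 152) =-98452/567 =-173.64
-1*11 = -11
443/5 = 88.60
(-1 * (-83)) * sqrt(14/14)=83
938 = 938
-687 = -687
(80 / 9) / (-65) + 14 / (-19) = -1942 / 2223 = -0.87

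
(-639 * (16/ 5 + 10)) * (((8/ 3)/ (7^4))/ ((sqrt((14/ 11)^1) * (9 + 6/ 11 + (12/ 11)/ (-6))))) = -618552 * sqrt(154)/ 8655605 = -0.89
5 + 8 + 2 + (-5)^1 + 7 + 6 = 23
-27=-27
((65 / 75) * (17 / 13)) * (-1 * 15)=-17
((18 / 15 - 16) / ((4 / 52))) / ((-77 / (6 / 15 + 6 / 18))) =962 / 525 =1.83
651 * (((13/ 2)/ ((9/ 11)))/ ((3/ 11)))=341341/ 18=18963.39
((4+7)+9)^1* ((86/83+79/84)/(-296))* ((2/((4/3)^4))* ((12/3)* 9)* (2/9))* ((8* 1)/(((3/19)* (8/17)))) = -200306835/2751616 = -72.80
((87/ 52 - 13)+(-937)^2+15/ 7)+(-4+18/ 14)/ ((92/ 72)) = 7350261795/ 8372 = 877957.69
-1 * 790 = -790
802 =802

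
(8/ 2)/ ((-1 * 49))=-4/ 49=-0.08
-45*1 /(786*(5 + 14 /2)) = -5 /1048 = -0.00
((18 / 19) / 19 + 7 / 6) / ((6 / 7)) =18445 / 12996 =1.42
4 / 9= 0.44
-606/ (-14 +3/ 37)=22422/ 515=43.54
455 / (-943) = -455 / 943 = -0.48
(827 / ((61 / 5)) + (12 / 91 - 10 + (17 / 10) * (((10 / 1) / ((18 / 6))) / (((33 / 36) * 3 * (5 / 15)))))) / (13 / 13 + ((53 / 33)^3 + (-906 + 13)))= -12787185015 / 177115351777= -0.07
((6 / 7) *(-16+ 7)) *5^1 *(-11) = 2970 / 7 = 424.29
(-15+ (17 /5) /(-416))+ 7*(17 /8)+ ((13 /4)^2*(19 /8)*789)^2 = 417203529681841 /1064960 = 391755117.26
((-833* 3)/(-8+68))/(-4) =833/80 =10.41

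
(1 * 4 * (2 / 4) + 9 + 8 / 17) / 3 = 65 / 17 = 3.82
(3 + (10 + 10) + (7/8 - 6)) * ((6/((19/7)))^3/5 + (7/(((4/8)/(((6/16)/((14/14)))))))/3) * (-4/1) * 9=-690368679/274360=-2516.29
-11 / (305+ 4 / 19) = -209 / 5799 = -0.04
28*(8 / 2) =112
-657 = -657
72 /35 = 2.06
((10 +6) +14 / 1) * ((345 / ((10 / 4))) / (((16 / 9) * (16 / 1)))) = 145.55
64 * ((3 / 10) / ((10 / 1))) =48 / 25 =1.92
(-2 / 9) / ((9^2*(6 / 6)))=-2 / 729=-0.00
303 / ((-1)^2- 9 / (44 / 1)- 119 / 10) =-66660 / 2443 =-27.29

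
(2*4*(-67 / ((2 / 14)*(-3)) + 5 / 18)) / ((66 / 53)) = 298814 / 297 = 1006.11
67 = 67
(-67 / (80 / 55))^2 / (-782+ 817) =543169 / 8960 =60.62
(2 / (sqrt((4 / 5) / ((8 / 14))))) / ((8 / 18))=9 * sqrt(35) / 14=3.80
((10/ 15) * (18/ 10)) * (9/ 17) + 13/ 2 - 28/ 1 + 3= -3037/ 170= -17.86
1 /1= 1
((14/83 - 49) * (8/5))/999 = -10808/138195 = -0.08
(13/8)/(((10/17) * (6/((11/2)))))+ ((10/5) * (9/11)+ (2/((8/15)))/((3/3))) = 83621/10560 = 7.92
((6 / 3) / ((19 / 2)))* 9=1.89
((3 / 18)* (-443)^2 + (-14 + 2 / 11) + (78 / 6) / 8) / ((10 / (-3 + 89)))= 371164691 / 1320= 281185.37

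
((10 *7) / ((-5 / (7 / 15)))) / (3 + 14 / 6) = -49 / 40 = -1.22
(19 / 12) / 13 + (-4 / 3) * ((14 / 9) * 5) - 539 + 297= -252.25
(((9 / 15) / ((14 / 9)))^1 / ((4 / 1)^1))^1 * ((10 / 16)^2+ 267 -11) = 443043 / 17920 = 24.72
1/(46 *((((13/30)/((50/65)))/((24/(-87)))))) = -1200/112723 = -0.01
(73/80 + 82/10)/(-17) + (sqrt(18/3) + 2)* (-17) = -17* sqrt(6)-46969/1360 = -76.18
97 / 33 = 2.94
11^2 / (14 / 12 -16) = -726 / 89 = -8.16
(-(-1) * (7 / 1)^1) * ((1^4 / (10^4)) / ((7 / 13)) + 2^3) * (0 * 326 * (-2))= 0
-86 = -86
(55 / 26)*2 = 55 / 13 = 4.23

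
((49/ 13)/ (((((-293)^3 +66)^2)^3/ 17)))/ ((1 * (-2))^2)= 833/ 13170846031171776805956542417256475889158469332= 0.00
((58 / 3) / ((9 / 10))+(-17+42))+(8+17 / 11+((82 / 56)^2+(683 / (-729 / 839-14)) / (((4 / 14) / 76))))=-35323544066941 / 2904778800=-12160.49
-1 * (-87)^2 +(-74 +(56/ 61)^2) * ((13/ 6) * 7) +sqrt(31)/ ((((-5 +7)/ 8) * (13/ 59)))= -96878666/ 11163 +236 * sqrt(31)/ 13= -8577.47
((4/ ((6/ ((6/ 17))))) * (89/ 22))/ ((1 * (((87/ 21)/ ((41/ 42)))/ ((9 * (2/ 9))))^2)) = 299218/ 1415403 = 0.21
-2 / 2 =-1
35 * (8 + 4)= 420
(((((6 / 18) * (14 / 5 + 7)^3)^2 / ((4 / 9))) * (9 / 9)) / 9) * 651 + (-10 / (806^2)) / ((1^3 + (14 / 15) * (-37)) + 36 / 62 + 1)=29225030931564366313 / 1824399890625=16018983.05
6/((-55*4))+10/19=1043/2090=0.50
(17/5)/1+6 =47/5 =9.40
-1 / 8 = -0.12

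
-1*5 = -5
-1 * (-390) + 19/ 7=2749/ 7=392.71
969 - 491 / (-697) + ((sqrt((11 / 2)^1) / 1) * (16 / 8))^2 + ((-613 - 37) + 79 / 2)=381.20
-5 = -5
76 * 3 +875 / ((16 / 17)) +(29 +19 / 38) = 18995 / 16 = 1187.19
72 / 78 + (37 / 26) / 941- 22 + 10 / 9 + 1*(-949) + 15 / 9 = -967.30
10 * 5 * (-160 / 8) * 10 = -10000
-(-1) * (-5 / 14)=-5 / 14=-0.36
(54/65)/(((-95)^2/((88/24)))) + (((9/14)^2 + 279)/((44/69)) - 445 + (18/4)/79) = -2706492431017/399665266000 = -6.77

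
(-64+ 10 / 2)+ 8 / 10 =-291 / 5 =-58.20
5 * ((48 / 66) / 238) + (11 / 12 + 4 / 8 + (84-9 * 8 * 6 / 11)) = 725069 / 15708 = 46.16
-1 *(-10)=10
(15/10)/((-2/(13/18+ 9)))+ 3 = -103/24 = -4.29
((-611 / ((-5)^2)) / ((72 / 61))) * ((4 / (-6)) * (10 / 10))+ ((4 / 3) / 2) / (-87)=1080259 / 78300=13.80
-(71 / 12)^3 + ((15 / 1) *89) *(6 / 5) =2410345 / 1728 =1394.88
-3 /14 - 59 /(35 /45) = -1065 /14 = -76.07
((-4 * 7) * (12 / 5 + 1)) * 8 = -761.60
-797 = -797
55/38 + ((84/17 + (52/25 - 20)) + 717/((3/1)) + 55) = 4561867/16150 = 282.47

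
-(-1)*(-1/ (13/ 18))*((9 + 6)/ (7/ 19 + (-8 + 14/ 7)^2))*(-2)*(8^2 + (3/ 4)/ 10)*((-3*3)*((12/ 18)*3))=-11833371/ 8983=-1317.31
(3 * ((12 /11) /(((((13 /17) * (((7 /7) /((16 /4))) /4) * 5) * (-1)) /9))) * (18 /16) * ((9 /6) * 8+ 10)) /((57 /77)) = -5089392 /1235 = -4120.97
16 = 16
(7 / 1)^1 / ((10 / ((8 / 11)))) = 28 / 55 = 0.51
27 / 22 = 1.23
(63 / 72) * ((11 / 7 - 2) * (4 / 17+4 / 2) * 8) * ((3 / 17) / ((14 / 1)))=-171 / 2023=-0.08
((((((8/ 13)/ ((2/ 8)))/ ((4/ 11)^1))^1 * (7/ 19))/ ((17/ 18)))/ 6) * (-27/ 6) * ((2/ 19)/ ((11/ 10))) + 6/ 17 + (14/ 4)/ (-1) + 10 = 1063229/ 159562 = 6.66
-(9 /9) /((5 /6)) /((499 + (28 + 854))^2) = -6 /9535805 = -0.00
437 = 437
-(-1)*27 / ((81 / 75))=25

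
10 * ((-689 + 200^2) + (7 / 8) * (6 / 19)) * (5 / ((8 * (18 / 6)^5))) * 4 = 74691425 / 18468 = 4044.37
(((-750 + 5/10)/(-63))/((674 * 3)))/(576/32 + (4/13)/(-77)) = 214357/655637544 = 0.00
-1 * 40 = -40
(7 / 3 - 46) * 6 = -262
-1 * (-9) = 9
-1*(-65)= 65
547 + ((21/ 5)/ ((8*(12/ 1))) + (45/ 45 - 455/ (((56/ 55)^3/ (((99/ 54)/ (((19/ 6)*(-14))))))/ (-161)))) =-11067813271/ 4766720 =-2321.89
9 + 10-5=14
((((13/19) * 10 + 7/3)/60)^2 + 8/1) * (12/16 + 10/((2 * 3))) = 2721497141/140356800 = 19.39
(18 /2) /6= 3 /2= 1.50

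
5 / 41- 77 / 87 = -0.76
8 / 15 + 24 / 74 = 476 / 555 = 0.86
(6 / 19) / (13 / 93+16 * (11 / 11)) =0.02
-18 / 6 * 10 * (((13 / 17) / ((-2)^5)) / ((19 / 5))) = 975 / 5168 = 0.19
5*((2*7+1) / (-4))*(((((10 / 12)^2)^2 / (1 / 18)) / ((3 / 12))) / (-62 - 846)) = 15625 / 21792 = 0.72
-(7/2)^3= -42.88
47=47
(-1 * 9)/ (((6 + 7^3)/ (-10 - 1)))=99/ 349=0.28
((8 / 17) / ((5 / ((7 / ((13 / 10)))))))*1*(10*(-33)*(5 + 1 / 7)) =-190080 / 221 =-860.09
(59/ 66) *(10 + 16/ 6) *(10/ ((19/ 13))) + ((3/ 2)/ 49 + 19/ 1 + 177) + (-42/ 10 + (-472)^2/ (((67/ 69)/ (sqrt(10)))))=13064003/ 48510 + 15372096 *sqrt(10)/ 67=725804.17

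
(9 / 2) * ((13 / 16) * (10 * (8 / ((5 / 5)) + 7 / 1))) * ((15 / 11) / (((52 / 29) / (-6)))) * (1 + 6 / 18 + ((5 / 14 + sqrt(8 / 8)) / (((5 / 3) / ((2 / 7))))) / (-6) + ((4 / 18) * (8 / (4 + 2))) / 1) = -137331675 / 34496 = -3981.09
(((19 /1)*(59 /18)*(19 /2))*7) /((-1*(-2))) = 149093 /72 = 2070.74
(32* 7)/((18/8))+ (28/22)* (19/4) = 20909/198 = 105.60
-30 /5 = -6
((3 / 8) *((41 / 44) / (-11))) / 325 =-0.00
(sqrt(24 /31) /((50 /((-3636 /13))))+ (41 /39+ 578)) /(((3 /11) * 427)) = 248413 /49959 - 13332 * sqrt(186) /4302025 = 4.93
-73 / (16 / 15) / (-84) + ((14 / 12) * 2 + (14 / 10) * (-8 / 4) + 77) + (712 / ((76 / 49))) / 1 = 68487641 / 127680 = 536.40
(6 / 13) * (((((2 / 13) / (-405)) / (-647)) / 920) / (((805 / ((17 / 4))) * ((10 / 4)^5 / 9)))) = 68 / 474488823046875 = 0.00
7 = 7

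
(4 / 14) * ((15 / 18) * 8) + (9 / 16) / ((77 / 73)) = 9011 / 3696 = 2.44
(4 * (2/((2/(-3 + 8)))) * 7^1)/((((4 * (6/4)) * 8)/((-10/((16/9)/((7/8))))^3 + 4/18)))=-9827250545/28311552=-347.11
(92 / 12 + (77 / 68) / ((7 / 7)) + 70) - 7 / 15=26633 / 340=78.33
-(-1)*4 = 4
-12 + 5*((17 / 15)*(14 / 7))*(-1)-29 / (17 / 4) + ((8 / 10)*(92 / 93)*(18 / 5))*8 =-291086 / 39525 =-7.36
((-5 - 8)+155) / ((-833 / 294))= -852 / 17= -50.12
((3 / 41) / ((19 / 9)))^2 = 729 / 606841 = 0.00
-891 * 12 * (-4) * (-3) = -128304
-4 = -4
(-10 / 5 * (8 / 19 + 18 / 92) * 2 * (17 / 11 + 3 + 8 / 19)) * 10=-1017240 / 8303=-122.51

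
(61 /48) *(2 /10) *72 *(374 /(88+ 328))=16.45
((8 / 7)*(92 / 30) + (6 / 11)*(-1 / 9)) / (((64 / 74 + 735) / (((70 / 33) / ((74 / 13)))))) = 5746 / 3294467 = 0.00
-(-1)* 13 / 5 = 13 / 5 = 2.60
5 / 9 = 0.56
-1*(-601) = 601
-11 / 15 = -0.73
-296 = -296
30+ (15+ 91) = 136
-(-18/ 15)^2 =-36/ 25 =-1.44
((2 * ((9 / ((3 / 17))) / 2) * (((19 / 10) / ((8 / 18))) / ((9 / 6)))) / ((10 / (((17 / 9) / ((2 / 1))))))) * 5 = 5491 / 80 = 68.64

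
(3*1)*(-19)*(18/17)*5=-5130/17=-301.76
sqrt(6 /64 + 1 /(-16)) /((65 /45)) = 9 * sqrt(2) /104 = 0.12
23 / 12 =1.92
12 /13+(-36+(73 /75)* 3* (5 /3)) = -5891 /195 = -30.21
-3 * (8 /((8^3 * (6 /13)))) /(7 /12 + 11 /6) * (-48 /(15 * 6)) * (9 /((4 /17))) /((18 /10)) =221 /464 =0.48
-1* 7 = -7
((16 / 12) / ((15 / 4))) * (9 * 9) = 144 / 5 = 28.80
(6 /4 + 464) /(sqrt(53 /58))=931 * sqrt(3074) /106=486.96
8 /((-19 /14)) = -112 /19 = -5.89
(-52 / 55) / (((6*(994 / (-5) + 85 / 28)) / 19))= 13832 / 904431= 0.02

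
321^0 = 1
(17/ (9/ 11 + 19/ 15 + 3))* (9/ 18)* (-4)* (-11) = 61710/ 839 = 73.55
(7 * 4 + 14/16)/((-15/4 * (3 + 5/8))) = -308/145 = -2.12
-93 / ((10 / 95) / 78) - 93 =-69006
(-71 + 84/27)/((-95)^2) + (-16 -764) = -63356111/81225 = -780.01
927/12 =309/4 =77.25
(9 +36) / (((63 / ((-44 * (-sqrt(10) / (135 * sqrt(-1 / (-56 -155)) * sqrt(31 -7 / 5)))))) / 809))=88990 * sqrt(15614) / 6993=1590.14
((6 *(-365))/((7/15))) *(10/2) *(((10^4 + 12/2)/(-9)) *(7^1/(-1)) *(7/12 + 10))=-5797851625/3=-1932617208.33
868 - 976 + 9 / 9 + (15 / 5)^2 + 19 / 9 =-863 / 9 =-95.89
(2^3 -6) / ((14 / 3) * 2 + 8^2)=3 / 110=0.03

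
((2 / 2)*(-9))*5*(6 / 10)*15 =-405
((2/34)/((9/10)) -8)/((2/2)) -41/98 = -125245/14994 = -8.35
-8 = -8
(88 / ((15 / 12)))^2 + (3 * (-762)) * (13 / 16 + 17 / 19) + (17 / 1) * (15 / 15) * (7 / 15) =12099389 / 11400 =1061.35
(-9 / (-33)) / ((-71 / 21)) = -63 / 781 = -0.08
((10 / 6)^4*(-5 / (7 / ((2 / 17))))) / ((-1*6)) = 3125 / 28917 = 0.11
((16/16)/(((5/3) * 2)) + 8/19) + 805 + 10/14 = 1072559/1330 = 806.44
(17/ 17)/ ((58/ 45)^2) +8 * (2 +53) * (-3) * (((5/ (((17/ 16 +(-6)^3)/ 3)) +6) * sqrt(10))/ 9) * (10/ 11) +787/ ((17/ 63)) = 166824909/ 57188 -2719200 * sqrt(10)/ 3439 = 416.73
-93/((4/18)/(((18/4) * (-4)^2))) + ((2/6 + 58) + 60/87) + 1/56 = -30072.96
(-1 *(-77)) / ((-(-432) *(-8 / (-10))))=385 / 1728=0.22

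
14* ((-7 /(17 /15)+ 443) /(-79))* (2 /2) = -1316 /17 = -77.41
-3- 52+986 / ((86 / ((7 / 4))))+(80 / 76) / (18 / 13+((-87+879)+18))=-301057747 / 8617716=-34.93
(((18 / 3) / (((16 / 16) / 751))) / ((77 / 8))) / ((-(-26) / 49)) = 126168 / 143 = 882.29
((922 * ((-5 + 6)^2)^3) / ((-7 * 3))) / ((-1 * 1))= 922 / 21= 43.90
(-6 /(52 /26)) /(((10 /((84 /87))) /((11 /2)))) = -231 /145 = -1.59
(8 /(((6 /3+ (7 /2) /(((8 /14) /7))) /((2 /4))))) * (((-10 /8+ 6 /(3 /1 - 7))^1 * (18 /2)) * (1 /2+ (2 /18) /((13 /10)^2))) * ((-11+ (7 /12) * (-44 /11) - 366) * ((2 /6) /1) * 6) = 172347824 /182013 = 946.90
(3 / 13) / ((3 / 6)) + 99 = 1293 / 13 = 99.46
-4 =-4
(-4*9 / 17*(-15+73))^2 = 4359744 / 289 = 15085.62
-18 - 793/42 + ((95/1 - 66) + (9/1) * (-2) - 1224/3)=-18223/42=-433.88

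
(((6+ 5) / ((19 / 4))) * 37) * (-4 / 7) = -6512 / 133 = -48.96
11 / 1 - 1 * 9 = 2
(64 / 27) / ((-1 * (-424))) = 8 / 1431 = 0.01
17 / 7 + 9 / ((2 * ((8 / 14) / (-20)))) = -2171 / 14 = -155.07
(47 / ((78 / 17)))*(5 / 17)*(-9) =-705 / 26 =-27.12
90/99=10/11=0.91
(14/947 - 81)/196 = -76693/185612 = -0.41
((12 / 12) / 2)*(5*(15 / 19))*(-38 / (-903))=25 / 301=0.08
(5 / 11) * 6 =30 / 11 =2.73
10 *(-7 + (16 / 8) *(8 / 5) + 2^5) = 282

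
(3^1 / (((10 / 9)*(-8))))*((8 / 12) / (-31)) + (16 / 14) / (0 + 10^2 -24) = 3677 / 164920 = 0.02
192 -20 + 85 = 257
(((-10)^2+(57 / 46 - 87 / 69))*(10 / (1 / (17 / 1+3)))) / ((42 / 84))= 919800 / 23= 39991.30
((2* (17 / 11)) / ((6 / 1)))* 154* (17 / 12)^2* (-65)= -10349.14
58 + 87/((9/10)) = 464/3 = 154.67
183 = 183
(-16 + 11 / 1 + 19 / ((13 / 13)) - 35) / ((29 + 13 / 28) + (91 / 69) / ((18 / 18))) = -40572 / 59473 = -0.68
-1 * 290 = -290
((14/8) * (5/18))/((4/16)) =35/18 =1.94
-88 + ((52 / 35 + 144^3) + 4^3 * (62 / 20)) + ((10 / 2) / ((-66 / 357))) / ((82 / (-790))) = 94279272987 / 31570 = 2986356.45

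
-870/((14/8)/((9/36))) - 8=-926/7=-132.29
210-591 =-381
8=8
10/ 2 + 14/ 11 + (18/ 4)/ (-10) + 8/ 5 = 1633/ 220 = 7.42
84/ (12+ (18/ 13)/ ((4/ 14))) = 364/ 73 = 4.99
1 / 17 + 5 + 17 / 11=1235 / 187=6.60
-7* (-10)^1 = 70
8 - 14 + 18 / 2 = 3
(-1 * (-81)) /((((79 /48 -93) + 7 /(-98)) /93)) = -2531088 /30719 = -82.39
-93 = -93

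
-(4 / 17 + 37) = -633 / 17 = -37.24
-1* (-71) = 71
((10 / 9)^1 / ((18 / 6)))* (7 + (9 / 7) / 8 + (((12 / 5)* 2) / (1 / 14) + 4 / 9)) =188509 / 6804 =27.71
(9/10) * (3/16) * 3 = 81/160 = 0.51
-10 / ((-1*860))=0.01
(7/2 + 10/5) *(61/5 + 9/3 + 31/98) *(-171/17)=-14301243/16660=-858.42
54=54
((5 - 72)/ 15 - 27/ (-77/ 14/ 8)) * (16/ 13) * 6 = 183776/ 715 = 257.03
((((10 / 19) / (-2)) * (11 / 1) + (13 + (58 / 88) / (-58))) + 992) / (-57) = -1675501 / 95304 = -17.58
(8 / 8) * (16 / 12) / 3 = 4 / 9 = 0.44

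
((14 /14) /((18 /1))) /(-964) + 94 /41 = 1631047 /711432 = 2.29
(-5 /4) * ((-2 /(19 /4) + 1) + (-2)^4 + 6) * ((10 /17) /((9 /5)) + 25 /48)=-1483625 /62016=-23.92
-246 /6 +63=22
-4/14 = -2/7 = -0.29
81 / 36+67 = 277 / 4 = 69.25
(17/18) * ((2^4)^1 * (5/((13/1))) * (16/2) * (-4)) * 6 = -43520/39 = -1115.90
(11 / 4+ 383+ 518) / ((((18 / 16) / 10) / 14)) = 337400 / 3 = 112466.67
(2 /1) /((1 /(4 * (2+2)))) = 32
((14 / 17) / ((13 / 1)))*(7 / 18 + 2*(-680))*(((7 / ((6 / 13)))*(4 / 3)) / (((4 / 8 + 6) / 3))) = -4796708 / 5967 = -803.87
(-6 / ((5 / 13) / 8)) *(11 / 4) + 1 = -1711 / 5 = -342.20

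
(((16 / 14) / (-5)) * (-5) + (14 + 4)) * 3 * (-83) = -33366 / 7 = -4766.57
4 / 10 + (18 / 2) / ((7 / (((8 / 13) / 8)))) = 227 / 455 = 0.50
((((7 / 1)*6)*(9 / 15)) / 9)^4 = 38416 / 625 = 61.47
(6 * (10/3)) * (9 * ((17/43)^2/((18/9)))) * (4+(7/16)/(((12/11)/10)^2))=33927155/59168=573.40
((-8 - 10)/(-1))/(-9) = -2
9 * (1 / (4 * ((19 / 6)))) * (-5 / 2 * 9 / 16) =-1215 / 1216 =-1.00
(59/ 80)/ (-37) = -59/ 2960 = -0.02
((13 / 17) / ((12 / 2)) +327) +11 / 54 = 150245 / 459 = 327.33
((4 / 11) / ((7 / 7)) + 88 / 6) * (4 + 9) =6448 / 33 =195.39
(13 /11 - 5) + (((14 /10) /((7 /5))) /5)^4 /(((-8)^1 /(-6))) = -104967 /27500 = -3.82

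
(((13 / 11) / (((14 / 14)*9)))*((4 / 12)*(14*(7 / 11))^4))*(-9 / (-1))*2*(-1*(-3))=2398157216 / 161051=14890.67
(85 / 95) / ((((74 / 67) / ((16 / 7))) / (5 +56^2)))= 28620792 / 4921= 5816.05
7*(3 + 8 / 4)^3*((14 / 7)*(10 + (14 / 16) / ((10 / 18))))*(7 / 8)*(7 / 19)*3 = 11910675 / 608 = 19589.93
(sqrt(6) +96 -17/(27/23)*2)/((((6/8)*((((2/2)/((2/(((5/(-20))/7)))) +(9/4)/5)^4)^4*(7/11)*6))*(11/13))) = 5301561569447926594273280000000000000000*sqrt(6)/19002399070817297569910537287889289 +9595826440700747135634636800000000000000000/513064774912067034387584506773010803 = 19386346.88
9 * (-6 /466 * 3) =-81 /233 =-0.35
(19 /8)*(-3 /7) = -57 /56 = -1.02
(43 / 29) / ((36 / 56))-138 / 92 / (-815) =982043 / 425430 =2.31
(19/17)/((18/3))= 19/102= 0.19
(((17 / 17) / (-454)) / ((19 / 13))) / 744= -13 / 6417744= -0.00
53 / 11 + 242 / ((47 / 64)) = 172859 / 517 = 334.35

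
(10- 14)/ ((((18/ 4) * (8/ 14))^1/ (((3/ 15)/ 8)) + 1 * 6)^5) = -16807/ 64226590127208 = -0.00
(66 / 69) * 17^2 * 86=546788 / 23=23773.39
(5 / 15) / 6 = 0.06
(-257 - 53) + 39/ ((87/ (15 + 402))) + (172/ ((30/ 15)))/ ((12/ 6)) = -2322/ 29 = -80.07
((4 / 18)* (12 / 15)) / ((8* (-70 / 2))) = -1 / 1575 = -0.00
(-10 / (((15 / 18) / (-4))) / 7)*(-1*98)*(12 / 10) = -806.40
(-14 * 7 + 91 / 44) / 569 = -4221 / 25036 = -0.17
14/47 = 0.30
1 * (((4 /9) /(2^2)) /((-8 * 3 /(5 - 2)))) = -0.01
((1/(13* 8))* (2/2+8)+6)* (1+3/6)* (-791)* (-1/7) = 214587/208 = 1031.67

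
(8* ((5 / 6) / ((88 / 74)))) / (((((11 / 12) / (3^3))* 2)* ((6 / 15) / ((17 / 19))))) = 424575 / 2299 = 184.68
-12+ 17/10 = -103/10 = -10.30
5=5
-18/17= -1.06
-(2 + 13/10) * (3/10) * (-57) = 5643/100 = 56.43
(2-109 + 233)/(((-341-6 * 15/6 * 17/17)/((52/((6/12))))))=-3276/89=-36.81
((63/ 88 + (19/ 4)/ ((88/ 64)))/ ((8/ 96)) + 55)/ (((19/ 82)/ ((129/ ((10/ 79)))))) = 965607441/ 2090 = 462013.13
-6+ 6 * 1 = 0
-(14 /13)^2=-196 /169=-1.16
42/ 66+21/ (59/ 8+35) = 1407/ 1243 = 1.13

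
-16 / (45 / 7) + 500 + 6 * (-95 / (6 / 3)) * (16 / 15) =8708 / 45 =193.51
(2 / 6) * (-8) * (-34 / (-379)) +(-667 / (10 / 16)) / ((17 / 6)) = -36425312 / 96645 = -376.90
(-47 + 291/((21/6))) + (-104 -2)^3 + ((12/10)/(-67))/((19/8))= -53064107871/44555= -1190979.86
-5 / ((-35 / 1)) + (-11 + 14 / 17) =-1194 / 119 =-10.03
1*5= 5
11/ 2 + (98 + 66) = 339/ 2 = 169.50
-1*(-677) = 677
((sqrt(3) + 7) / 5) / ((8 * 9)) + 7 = 7.02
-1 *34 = -34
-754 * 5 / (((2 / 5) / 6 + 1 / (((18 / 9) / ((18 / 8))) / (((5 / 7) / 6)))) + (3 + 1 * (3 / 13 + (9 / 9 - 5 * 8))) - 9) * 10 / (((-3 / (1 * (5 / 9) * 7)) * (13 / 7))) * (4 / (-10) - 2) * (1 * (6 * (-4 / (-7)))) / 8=591136000 / 973379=607.30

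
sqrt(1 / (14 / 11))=sqrt(154) / 14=0.89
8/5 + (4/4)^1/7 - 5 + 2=-1.26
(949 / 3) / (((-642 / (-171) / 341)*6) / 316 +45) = 485737109 / 69098856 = 7.03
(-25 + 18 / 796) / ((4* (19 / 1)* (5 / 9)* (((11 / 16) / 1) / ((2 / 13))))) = -0.13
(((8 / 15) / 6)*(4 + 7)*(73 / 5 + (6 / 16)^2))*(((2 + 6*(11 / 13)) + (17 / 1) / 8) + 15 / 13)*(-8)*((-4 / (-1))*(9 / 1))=-55882299 / 1300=-42986.38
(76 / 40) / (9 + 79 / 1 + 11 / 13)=247 / 11550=0.02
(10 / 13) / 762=0.00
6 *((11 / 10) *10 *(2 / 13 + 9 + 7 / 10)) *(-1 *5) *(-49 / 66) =2414.19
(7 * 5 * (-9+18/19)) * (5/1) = -26775/19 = -1409.21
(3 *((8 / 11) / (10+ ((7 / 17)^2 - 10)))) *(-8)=-55488 / 539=-102.95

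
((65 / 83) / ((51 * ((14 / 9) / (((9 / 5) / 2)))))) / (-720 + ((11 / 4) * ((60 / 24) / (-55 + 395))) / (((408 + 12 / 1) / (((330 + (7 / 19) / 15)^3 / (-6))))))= -23400987480000 / 2656167558908915209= -0.00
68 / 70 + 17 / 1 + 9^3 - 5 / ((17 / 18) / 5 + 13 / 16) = 741.98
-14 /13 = -1.08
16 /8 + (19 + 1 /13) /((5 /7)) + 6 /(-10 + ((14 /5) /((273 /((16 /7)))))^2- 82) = 159567496833 /5571009470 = 28.64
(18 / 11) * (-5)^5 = -56250 / 11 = -5113.64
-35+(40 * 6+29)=234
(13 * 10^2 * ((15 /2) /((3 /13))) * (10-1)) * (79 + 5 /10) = 30229875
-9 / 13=-0.69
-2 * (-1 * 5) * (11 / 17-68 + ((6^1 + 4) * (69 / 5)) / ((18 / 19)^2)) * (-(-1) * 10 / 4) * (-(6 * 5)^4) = -1749727941.18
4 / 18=2 / 9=0.22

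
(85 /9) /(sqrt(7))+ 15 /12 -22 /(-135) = 763 /540+ 85* sqrt(7) /63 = 4.98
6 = 6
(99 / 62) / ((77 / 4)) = 0.08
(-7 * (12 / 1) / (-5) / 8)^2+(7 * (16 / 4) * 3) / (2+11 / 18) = 171927 / 4700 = 36.58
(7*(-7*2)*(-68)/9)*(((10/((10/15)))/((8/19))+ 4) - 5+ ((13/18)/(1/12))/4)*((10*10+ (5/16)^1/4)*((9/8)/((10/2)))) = 314075153/512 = 613428.03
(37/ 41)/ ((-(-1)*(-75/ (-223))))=8251/ 3075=2.68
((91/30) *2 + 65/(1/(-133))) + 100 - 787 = -139889/15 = -9325.93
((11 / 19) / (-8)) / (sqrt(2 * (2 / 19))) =-11 * sqrt(19) / 304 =-0.16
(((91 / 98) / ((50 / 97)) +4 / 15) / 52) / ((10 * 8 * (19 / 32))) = 4343 / 5187000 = 0.00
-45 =-45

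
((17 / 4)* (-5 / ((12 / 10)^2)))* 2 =-2125 / 72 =-29.51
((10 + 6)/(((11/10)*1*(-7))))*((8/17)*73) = -93440/1309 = -71.38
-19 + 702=683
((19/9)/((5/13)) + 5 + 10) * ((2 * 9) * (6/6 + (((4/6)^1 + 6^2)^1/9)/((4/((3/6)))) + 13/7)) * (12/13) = 938596/819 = 1146.03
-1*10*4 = -40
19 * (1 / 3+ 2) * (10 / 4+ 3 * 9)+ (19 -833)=2963 / 6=493.83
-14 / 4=-7 / 2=-3.50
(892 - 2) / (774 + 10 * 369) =445 / 2232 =0.20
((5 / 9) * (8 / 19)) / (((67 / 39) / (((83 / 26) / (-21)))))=-1660 / 80199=-0.02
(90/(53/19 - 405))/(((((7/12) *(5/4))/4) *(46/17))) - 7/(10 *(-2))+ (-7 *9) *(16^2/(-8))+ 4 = 24852037227/12303620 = 2019.90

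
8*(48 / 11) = 384 / 11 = 34.91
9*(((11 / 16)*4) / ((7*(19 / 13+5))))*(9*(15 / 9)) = 6435 / 784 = 8.21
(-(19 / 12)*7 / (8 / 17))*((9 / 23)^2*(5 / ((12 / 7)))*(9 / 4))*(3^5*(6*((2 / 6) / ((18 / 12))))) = -519204735 / 67712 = -7667.84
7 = 7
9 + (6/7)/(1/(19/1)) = 177/7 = 25.29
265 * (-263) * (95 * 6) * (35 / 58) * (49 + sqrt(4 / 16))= -68825554875 / 58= -1186647497.84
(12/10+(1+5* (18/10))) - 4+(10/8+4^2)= 489/20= 24.45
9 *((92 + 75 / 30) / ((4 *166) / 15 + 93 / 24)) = 102060 / 5777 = 17.67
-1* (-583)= 583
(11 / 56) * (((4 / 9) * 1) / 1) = 11 / 126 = 0.09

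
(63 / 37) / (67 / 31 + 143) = 217 / 18500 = 0.01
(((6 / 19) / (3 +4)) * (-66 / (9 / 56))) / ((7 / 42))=-2112 / 19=-111.16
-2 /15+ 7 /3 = 11 /5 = 2.20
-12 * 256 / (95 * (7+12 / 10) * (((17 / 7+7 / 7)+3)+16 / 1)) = -21504 / 122303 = -0.18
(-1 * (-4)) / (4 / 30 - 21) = -60 / 313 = -0.19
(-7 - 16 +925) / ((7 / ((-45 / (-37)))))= 40590 / 259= 156.72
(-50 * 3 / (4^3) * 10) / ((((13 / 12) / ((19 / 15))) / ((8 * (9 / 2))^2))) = -461700 / 13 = -35515.38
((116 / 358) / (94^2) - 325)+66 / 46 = -5885296657 / 18188906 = -323.57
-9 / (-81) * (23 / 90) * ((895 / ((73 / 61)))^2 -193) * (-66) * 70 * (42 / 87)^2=-689507873424832 / 40335201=-17094444.96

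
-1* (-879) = 879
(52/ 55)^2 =2704/ 3025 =0.89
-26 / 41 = -0.63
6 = 6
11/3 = 3.67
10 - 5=5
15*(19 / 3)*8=760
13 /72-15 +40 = 1813 /72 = 25.18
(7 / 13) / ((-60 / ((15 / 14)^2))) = -15 / 1456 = -0.01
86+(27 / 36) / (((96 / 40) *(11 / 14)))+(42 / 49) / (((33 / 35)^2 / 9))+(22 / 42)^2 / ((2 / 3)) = 95.49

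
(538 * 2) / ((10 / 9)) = 968.40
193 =193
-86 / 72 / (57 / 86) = -1849 / 1026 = -1.80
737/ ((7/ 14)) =1474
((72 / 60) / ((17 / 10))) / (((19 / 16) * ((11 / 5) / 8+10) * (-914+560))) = -1280 / 7832427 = -0.00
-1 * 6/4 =-1.50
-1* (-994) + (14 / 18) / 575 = 5143957 / 5175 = 994.00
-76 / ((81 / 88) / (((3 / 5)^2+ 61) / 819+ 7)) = -74524384 / 127575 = -584.16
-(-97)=97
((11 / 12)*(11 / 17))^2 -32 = -31.65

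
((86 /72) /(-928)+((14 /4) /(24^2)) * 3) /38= 283 /634752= 0.00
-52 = -52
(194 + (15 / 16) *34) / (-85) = -1807 / 680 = -2.66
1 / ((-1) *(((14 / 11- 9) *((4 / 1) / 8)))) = 22 / 85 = 0.26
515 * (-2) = -1030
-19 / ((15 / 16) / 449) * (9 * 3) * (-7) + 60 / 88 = 189183531 / 110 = 1719850.28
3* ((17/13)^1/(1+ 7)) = 51/104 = 0.49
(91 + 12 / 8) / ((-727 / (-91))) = 16835 / 1454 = 11.58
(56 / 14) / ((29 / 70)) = 280 / 29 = 9.66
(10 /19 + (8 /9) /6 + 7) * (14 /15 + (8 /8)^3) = 114173 /7695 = 14.84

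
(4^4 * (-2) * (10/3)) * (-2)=10240/3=3413.33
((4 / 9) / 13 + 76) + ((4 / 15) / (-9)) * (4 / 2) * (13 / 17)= 2267128 / 29835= 75.99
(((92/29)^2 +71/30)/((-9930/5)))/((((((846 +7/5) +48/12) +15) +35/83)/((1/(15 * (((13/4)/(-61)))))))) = 1587913753/175743380242755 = 0.00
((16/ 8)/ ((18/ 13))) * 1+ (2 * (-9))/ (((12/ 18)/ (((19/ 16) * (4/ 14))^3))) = 616271/ 1580544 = 0.39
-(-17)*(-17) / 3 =-289 / 3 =-96.33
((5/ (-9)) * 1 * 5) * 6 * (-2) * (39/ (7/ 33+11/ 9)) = 906.34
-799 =-799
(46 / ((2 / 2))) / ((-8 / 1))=-23 / 4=-5.75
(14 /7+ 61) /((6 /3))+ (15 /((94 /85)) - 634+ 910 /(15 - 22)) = -718.94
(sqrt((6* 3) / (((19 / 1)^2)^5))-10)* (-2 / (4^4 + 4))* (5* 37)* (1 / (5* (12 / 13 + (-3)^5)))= -37 / 3147 + 37* sqrt(2) / 25974278510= -0.01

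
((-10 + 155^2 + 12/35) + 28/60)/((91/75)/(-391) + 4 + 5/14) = 9859690600/1787551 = 5515.75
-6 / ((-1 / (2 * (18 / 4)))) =54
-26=-26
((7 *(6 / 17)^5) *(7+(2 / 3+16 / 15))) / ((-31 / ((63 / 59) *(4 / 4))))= -149742432 / 12984592265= -0.01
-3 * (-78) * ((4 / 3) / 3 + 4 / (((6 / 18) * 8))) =455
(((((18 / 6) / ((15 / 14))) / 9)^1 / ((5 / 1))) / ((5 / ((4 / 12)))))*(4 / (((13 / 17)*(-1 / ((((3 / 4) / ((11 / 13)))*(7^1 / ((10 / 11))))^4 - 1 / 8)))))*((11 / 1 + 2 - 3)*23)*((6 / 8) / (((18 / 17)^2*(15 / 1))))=-4393374326468113 / 9097920000000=-482.90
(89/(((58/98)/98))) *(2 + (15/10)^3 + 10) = 26283747/116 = 226584.03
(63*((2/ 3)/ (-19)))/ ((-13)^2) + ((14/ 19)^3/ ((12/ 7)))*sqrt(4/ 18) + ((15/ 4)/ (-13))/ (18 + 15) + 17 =4802*sqrt(2)/ 61731 + 2398745/ 141284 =17.09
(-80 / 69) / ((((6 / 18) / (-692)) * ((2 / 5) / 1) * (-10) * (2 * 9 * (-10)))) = 692 / 207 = 3.34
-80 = -80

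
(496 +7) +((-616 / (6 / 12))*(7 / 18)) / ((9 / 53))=-187793 / 81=-2318.43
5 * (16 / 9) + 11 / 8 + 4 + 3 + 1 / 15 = 6239 / 360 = 17.33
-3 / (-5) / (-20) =-3 / 100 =-0.03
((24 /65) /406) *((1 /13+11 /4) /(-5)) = -63 /122525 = -0.00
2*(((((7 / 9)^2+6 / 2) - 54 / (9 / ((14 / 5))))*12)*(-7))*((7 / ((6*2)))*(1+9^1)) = 1047424 / 81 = 12931.16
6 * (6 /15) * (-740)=-1776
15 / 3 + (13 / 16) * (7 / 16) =1371 / 256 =5.36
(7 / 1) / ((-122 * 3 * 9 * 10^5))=-7 / 329400000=-0.00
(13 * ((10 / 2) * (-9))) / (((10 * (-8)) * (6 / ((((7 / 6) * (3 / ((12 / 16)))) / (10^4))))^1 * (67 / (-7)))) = -637 / 10720000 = -0.00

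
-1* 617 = -617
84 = 84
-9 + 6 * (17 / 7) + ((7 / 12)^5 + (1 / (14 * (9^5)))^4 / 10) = 5.64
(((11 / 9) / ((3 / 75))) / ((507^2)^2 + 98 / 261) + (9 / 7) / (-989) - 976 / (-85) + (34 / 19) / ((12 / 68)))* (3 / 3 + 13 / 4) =3126686612603036186966 / 34026050034828008745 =91.89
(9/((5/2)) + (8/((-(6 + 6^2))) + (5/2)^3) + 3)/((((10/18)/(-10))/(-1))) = 55527/140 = 396.62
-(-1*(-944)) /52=-236 /13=-18.15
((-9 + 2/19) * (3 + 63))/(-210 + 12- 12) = 1859/665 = 2.80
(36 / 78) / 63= 2 / 273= 0.01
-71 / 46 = -1.54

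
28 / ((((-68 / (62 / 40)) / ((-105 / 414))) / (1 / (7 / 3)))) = 217 / 3128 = 0.07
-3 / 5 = -0.60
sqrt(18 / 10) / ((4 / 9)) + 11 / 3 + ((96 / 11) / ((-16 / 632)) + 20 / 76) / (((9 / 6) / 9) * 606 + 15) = 50705 / 72732 + 27 * sqrt(5) / 20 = 3.72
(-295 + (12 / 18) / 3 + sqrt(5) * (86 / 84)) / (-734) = 2653 / 6606 - 43 * sqrt(5) / 30828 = 0.40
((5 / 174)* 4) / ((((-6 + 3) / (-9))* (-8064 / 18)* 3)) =-5 / 19488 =-0.00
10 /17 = 0.59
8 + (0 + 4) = 12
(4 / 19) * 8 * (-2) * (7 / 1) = -448 / 19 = -23.58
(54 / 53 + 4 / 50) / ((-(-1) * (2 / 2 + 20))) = 208 / 3975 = 0.05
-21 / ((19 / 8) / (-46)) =7728 / 19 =406.74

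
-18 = -18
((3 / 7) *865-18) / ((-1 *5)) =-70.54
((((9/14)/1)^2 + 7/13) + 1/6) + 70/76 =296201/145236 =2.04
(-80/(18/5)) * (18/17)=-400/17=-23.53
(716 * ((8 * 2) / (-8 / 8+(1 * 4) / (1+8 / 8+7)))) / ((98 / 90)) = -927936 / 49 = -18937.47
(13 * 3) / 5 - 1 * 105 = -486 / 5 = -97.20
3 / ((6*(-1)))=-1 / 2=-0.50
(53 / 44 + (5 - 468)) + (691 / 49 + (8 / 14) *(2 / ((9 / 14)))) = -8652547 / 19404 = -445.92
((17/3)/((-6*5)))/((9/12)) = -34/135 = -0.25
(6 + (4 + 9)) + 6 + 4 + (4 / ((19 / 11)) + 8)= 747 / 19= 39.32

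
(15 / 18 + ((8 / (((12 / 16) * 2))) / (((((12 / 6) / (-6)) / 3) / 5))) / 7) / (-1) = 1405 / 42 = 33.45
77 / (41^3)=77 / 68921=0.00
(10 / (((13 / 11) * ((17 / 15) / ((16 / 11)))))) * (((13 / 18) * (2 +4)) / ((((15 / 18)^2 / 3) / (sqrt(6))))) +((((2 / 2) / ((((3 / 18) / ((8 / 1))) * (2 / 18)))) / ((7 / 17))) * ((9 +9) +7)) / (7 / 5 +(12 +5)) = 1923.43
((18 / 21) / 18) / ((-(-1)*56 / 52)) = 13 / 294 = 0.04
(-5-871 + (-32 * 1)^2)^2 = 21904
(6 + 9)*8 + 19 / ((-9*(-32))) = 34579 / 288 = 120.07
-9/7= -1.29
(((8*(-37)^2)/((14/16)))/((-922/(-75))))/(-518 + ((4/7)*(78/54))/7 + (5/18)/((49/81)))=-413985600/210385187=-1.97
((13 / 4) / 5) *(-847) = -11011 / 20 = -550.55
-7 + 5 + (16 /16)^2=-1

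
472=472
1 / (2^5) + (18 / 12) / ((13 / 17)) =1.99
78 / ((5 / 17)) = 1326 / 5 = 265.20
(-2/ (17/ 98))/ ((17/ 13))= -2548/ 289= -8.82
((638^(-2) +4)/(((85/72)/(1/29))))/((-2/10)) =-29307186/50168173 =-0.58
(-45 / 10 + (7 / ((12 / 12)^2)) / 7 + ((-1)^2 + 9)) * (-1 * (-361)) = 4693 / 2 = 2346.50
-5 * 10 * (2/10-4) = 190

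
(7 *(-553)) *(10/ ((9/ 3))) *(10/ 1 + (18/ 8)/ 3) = -832265/ 6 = -138710.83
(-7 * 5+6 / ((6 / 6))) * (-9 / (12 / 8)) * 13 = 2262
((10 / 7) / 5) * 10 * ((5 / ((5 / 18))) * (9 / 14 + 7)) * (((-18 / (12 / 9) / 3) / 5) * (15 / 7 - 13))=1317384 / 343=3840.77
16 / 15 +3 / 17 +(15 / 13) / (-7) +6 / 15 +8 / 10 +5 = 7.28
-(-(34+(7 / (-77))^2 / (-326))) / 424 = 0.08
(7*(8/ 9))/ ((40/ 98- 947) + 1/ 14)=-0.01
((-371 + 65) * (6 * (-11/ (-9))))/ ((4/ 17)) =-9537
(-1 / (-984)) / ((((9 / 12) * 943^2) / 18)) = 0.00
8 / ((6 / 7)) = 28 / 3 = 9.33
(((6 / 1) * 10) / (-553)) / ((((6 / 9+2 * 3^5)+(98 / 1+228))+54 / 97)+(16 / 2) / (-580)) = -1265850 / 9487649017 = -0.00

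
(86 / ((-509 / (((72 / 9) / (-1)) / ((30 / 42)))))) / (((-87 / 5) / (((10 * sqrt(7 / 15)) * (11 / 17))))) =-105952 * sqrt(105) / 2258433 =-0.48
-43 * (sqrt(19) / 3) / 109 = -43 * sqrt(19) / 327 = -0.57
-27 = -27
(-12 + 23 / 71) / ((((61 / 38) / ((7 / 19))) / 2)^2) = -649936 / 264191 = -2.46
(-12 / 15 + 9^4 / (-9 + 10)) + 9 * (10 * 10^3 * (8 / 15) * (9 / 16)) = 167801 / 5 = 33560.20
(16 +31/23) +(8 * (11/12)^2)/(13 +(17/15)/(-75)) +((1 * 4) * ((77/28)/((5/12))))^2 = 1091681537/1527200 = 714.83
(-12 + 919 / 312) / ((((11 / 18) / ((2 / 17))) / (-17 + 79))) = -262725 / 2431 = -108.07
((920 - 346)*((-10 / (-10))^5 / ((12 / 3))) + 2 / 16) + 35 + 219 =3181 / 8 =397.62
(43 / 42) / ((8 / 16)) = 43 / 21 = 2.05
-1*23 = -23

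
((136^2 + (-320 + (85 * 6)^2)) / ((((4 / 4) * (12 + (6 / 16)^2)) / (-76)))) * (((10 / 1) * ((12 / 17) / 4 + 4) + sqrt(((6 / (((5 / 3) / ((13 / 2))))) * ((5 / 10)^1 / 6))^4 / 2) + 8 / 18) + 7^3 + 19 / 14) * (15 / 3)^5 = -1751188085240000000 / 832167-2680632708000 * sqrt(2) / 259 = -2119007995862.81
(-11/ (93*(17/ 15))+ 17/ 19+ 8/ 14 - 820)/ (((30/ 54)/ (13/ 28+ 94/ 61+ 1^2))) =-4428.41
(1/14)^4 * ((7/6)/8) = 1/263424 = 0.00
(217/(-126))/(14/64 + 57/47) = -23312/19377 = -1.20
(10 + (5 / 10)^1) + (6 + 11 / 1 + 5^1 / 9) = 505 / 18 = 28.06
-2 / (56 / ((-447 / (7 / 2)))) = 447 / 98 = 4.56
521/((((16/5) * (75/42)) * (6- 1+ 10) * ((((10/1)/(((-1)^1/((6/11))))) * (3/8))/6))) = -40117/2250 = -17.83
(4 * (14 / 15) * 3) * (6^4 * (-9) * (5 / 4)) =-163296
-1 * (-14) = 14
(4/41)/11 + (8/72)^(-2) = 36535/451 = 81.01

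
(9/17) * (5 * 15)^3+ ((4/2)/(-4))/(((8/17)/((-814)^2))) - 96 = -32691589/68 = -480758.66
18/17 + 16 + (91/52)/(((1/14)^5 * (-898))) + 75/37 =-290614639/282421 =-1029.01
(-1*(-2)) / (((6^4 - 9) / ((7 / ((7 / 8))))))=16 / 1287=0.01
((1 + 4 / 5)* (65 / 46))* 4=234 / 23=10.17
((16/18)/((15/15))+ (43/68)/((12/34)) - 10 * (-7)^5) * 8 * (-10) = -121012330/9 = -13445814.44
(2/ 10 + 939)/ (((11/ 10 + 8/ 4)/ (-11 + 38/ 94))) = -4677216/ 1457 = -3210.17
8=8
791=791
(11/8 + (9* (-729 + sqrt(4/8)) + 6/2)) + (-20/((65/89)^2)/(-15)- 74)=-672091903/101400 + 9* sqrt(2)/2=-6621.76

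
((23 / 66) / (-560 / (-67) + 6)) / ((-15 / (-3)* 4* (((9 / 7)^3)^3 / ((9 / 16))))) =62184908387 / 874599171114240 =0.00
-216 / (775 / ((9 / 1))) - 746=-580094 / 775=-748.51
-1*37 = -37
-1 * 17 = -17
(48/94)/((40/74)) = 222/235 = 0.94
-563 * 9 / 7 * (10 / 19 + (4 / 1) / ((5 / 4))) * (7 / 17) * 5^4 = -224214750 / 323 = -694163.31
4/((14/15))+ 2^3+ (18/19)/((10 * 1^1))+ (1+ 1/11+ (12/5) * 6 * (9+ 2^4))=2731943/7315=373.47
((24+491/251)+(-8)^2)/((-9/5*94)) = -112895/212346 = -0.53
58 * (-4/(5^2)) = -232/25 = -9.28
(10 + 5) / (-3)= -5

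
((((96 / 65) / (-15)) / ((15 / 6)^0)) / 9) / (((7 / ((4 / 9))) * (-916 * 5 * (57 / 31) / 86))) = 85312 / 12026707875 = 0.00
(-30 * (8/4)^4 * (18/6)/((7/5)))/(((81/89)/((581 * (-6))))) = 11819200/3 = 3939733.33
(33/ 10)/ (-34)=-33/ 340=-0.10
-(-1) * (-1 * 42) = -42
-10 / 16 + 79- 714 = -5085 / 8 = -635.62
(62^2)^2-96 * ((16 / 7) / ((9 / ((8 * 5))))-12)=310306768 / 21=14776512.76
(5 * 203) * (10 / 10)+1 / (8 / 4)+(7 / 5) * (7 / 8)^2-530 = 155703 / 320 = 486.57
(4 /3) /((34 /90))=3.53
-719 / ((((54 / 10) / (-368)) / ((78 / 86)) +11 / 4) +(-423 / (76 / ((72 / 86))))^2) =-11479796216720 / 390327624257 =-29.41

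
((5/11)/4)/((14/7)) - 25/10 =-215/88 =-2.44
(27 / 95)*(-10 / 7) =-54 / 133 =-0.41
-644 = -644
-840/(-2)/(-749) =-0.56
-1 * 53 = -53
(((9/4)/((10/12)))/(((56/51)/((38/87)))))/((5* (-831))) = -2907/11246200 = -0.00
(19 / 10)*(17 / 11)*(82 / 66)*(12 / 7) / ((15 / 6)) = 2.50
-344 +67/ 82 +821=39181/ 82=477.82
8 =8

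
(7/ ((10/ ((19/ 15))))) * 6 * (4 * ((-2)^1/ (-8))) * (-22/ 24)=-4.88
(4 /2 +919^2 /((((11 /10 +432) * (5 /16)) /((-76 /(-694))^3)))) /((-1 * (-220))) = 184488305517 /3981065187286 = 0.05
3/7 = 0.43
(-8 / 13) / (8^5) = -1 / 53248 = -0.00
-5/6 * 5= -25/6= -4.17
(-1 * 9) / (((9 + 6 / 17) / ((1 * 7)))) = -357 / 53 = -6.74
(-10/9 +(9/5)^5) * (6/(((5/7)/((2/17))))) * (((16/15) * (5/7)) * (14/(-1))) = -26363008/140625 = -187.47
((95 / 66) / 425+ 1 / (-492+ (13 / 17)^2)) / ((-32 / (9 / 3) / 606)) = -326352513 / 4249208480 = -0.08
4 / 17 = 0.24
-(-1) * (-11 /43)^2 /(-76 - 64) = -121 /258860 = -0.00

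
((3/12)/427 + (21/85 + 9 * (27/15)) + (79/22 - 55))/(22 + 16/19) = -1060821889/693089320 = -1.53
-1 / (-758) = 1 / 758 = 0.00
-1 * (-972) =972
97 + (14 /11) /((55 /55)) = 1081 /11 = 98.27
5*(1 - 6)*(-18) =450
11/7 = 1.57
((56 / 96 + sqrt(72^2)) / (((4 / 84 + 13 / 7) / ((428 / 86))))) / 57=652379 / 196080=3.33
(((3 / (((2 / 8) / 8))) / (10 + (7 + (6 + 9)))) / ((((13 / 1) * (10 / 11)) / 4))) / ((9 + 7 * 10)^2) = 66 / 405665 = 0.00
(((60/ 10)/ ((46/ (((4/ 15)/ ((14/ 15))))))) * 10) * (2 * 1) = 0.75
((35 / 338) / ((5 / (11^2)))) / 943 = 0.00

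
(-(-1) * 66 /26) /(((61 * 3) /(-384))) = -4224 /793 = -5.33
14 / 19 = 0.74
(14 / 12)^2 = 49 / 36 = 1.36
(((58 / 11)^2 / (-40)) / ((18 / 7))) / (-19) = 5887 / 413820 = 0.01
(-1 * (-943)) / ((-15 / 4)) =-3772 / 15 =-251.47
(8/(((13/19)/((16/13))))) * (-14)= -34048/169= -201.47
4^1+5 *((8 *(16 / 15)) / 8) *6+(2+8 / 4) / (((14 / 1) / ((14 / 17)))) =616 / 17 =36.24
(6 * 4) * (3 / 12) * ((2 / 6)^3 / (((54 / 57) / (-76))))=-1444 / 81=-17.83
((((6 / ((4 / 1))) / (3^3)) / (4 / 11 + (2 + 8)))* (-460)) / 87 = -1265 / 44631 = -0.03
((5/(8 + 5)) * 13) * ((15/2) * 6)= 225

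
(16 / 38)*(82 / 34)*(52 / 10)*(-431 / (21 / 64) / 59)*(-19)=235236352 / 105315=2233.65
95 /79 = 1.20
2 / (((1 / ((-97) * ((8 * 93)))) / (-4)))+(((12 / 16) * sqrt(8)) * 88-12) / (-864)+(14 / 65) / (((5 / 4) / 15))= 2701982081 / 4680-11 * sqrt(2) / 72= 577346.38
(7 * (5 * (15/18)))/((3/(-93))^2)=168175/6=28029.17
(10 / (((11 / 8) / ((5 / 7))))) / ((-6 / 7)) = -200 / 33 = -6.06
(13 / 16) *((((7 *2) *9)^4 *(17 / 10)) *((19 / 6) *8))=44097788826 / 5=8819557765.20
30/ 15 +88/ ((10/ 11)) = 494/ 5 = 98.80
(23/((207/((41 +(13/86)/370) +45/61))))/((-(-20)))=81014513/349383600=0.23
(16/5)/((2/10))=16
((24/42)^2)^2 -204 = -489548/2401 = -203.89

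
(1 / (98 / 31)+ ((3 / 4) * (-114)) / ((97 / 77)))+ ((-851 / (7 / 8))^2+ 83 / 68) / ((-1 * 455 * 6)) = -365324277763 / 882346920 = -414.04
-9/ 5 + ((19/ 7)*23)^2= 954404/ 245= 3895.53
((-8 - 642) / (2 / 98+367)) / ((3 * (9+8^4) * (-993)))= 3185 / 21992264928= 0.00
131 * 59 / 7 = 7729 / 7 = 1104.14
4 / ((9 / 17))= 68 / 9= 7.56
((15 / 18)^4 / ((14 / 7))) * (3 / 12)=625 / 10368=0.06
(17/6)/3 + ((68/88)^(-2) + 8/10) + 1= 114943/26010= 4.42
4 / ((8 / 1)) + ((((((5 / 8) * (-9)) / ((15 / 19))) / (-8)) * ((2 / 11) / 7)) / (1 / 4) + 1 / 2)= 673 / 616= 1.09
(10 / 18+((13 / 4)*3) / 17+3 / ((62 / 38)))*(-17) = -56305 / 1116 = -50.45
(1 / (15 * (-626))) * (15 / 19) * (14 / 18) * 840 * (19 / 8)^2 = -4655 / 15024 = -0.31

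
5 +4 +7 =16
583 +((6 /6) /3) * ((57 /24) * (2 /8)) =55987 /96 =583.20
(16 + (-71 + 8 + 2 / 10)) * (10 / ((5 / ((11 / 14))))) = -2574 / 35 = -73.54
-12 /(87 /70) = -280 /29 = -9.66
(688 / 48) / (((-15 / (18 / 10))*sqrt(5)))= -43*sqrt(5) / 125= -0.77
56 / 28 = 2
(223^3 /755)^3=1363778273695777847263 /430368875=3168858978697.70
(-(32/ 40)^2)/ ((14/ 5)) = -8/ 35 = -0.23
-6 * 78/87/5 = -156/145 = -1.08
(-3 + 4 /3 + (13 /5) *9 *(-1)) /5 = -376 /75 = -5.01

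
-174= -174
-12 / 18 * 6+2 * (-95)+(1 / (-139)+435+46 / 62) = 1041635 / 4309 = 241.73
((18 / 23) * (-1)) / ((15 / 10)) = -12 / 23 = -0.52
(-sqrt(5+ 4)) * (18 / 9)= -6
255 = 255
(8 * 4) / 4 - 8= 0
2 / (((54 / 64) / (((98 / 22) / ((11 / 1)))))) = 3136 / 3267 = 0.96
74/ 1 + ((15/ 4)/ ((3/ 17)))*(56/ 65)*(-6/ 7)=758/ 13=58.31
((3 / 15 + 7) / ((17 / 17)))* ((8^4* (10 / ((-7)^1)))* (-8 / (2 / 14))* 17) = 40108032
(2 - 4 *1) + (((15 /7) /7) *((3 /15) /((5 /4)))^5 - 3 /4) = -2.75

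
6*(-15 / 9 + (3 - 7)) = -34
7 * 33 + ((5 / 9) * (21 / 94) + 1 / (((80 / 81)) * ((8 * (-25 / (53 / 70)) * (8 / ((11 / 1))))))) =291986301557 / 1263360000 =231.12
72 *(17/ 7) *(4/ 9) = 77.71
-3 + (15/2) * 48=357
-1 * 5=-5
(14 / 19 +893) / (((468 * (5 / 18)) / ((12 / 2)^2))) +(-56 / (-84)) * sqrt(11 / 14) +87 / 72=sqrt(154) / 21 +7371607 / 29640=249.30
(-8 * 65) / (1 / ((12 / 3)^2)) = -8320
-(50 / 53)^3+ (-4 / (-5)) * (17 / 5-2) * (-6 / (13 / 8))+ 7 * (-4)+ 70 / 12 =-7879502453 / 290310150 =-27.14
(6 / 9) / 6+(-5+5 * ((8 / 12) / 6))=-13 / 3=-4.33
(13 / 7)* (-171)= -2223 / 7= -317.57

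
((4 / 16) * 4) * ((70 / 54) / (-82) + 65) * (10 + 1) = 1582625 / 2214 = 714.83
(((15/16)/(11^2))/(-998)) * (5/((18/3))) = -25/3864256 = -0.00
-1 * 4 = -4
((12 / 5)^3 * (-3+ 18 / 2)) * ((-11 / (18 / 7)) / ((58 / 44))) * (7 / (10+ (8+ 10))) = -243936 / 3625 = -67.29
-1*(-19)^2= -361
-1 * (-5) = 5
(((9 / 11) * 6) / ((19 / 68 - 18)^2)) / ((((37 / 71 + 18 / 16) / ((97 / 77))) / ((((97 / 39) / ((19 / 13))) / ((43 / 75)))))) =78497254656 / 2210559665545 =0.04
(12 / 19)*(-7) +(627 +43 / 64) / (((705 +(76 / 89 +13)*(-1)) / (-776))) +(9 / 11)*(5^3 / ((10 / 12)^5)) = -106276336769 / 233745600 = -454.67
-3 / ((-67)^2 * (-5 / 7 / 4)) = 84 / 22445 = 0.00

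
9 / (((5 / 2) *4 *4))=9 / 40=0.22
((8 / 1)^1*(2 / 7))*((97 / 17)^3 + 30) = 493.18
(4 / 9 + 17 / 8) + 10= 905 / 72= 12.57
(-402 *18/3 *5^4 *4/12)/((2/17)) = -4271250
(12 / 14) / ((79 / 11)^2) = 726 / 43687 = 0.02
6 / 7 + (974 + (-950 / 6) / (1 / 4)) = 7172 / 21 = 341.52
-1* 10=-10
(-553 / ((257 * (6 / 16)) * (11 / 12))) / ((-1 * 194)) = 8848 / 274219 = 0.03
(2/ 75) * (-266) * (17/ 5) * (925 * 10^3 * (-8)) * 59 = 10529627733.33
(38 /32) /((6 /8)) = 19 /12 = 1.58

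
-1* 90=-90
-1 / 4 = -0.25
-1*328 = -328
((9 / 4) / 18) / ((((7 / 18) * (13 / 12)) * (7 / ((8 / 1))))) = 0.34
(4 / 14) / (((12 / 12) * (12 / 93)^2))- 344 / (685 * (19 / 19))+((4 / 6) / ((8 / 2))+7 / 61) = 118916383 / 7019880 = 16.94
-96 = -96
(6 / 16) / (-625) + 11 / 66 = 0.17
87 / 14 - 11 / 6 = 4.38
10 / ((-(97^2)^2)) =-10 / 88529281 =-0.00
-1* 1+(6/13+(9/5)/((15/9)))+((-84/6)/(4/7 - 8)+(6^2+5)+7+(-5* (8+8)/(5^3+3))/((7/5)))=909631/18200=49.98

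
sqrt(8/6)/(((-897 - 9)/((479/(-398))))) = 479 * sqrt(3)/540882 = 0.00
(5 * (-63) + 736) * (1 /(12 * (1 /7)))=2947 /12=245.58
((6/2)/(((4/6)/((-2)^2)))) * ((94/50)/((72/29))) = 13.63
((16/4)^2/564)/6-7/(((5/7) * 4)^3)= -999623/3384000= -0.30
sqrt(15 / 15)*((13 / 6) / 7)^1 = 0.31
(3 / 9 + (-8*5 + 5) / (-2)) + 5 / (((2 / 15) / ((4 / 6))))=257 / 6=42.83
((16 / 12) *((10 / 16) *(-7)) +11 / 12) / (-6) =59 / 72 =0.82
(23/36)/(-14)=-23/504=-0.05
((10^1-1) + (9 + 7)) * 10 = 250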